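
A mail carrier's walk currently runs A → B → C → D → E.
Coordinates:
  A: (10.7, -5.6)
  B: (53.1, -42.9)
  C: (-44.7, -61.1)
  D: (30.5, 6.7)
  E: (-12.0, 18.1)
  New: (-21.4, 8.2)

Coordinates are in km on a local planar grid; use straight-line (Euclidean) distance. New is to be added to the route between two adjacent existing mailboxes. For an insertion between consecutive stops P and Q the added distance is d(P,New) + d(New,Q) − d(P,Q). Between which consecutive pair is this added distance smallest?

Added distance for inserting New between each consecutive pair:
A–B: 68.8 km
B–C: 64.0 km
C–D: 23.8 km
D–E: 21.6 km
Smallest added distance is 21.6 km, inserting between D and E.

between D and E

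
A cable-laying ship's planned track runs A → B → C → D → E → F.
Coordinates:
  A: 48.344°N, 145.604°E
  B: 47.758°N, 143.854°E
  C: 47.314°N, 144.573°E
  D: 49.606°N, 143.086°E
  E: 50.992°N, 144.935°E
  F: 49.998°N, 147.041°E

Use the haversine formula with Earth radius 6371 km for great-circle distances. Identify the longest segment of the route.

Leg distances:
A→B: 145.5 km
B→C: 73.1 km
C→D: 277.4 km
D→E: 202.5 km
E→F: 185.5 km
The longest leg is C–D at 277.4 km.

C–D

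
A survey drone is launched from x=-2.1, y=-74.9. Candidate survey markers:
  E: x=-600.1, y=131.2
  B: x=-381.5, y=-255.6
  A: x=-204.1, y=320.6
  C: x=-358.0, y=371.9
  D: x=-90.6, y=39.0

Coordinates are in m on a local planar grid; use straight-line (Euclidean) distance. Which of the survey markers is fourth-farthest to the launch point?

B

Distances from the launch point (x=-2.1, y=-74.9):
E: 632.5 m
C: 571.2 m
A: 444.1 m
B: 420.2 m
D: 144.2 m
The fourth-farthest is B at 420.2 m.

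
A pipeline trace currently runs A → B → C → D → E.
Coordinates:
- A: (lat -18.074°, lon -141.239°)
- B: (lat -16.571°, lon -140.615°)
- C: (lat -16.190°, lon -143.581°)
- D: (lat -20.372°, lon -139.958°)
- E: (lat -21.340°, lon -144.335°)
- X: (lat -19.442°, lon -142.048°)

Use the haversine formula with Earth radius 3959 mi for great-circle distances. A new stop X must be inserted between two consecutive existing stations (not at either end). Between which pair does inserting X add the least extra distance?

Added distance for inserting X between each consecutive pair:
A–B: 216.2 mi
B–C: 267.5 mi
C–D: 22.4 mi
D–E: 57.6 mi
Smallest added distance is 22.4 mi, inserting between C and D.

between C and D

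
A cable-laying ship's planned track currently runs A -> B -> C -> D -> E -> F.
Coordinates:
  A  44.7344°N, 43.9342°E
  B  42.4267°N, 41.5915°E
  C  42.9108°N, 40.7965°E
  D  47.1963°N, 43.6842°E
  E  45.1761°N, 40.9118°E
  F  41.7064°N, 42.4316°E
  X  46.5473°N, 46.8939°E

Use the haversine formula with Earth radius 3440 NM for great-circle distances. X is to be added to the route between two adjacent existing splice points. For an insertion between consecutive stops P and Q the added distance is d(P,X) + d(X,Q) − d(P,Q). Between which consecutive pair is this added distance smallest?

Added distance for inserting X between each consecutive pair:
A–B: 328.9 NM
B–C: 629.5 NM
C–D: 191.9 NM
D–E: 233.3 NM
E–F: 393.0 NM
Smallest added distance is 191.9 NM, inserting between C and D.

between C and D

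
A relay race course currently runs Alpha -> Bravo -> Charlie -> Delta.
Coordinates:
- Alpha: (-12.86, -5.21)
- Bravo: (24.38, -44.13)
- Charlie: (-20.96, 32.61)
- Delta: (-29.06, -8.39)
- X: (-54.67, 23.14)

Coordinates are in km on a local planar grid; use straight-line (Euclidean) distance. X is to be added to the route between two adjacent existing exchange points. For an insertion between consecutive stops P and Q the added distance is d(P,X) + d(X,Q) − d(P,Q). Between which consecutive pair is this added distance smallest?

between Charlie and Delta

Added distance for inserting X between each consecutive pair:
Alpha–Bravo: 100.4 km
Bravo–Charlie: 49.7 km
Charlie–Delta: 33.8 km
Smallest added distance is 33.8 km, inserting between Charlie and Delta.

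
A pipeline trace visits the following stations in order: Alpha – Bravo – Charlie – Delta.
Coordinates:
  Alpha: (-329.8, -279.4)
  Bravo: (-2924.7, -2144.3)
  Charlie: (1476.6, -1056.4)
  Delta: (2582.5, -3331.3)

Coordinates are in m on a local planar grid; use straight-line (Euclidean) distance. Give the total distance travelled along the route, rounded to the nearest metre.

10259 m

Leg distances:
Alpha→Bravo: 3195.5 m  (cumulative 3195.5 m)
Bravo→Charlie: 4533.8 m  (cumulative 7729.3 m)
Charlie→Delta: 2529.5 m  (cumulative 10258.7 m)
Total route length ≈ 10259 m.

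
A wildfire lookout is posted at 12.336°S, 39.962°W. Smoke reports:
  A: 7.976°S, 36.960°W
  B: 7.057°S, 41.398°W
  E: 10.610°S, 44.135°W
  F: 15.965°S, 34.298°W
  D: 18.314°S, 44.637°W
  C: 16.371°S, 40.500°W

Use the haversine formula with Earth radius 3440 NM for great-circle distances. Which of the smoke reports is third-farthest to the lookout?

B

Distances from the lookout (12.336°S, 39.962°W):
D: 449.5 NM
F: 395.2 NM
B: 328.1 NM
A: 316.2 NM
E: 266.5 NM
C: 244.3 NM
The third-farthest is B at 328.1 NM.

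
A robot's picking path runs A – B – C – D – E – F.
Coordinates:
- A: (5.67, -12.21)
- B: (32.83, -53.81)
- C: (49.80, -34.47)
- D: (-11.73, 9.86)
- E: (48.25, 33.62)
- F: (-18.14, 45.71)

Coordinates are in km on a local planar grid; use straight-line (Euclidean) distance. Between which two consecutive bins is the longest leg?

C–D

Leg distances:
A→B: 49.7 km
B→C: 25.7 km
C→D: 75.8 km
D→E: 64.5 km
E→F: 67.5 km
The longest leg is C–D at 75.8 km.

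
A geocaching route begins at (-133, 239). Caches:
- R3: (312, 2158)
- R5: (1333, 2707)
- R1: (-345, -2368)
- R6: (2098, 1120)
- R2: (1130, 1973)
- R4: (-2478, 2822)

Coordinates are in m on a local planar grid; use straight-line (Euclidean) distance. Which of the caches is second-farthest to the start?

R5

Distances from the start ((-133, 239)):
R4: 3488.7 m
R5: 2870.6 m
R1: 2615.6 m
R6: 2398.7 m
R2: 2145.2 m
R3: 1969.9 m
The second-farthest is R5 at 2870.6 m.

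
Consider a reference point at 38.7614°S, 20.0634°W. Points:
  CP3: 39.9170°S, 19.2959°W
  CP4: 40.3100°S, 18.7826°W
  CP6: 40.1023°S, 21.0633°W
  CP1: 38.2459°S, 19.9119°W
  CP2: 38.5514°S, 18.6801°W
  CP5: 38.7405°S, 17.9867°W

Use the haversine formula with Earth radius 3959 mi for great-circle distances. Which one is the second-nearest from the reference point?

CP2

Distance to each, sorted:
CP1: 36.5 mi
CP2: 76.0 mi
CP3: 89.8 mi
CP6: 106.9 mi
CP5: 111.9 mi
CP4: 126.9 mi
The second-nearest is CP2 at 76.0 mi.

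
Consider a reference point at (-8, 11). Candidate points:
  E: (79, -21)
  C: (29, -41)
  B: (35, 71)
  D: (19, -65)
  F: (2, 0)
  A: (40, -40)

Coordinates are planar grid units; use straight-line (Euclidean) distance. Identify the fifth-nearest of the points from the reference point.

Distances from the reference point ((-8, 11)):
F: 14.9
C: 63.8
A: 70.0
B: 73.8
D: 80.7
E: 92.7
The fifth-nearest is D at 80.7.

D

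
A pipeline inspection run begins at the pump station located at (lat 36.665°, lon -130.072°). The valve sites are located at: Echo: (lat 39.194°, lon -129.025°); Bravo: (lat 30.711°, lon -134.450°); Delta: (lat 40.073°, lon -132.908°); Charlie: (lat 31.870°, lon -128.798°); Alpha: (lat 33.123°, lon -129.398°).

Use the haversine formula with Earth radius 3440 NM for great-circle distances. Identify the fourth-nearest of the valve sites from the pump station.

Distances from the pump station ((lat 36.665°, lon -130.072°)):
Echo: 159.7 NM
Alpha: 215.2 NM
Delta: 244.3 NM
Charlie: 294.7 NM
Bravo: 418.9 NM
The fourth-nearest is Charlie at 294.7 NM.

Charlie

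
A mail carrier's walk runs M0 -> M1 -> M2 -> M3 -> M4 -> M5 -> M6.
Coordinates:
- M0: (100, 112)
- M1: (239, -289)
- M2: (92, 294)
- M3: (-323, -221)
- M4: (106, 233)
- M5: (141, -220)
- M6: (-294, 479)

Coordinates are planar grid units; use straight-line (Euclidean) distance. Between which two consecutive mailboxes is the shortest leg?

Leg distances:
M0→M1: 424.4
M1→M2: 601.2
M2→M3: 661.4
M3→M4: 624.6
M4→M5: 454.4
M5→M6: 823.3
The shortest leg is M0–M1 at 424.4.

M0–M1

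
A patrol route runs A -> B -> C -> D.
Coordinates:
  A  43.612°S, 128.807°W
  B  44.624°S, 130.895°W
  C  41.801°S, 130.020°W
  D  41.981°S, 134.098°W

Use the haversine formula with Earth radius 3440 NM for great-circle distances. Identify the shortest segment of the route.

A–B

Leg distances:
A→B: 108.6 NM
B→C: 173.8 NM
C→D: 182.6 NM
The shortest leg is A–B at 108.6 NM.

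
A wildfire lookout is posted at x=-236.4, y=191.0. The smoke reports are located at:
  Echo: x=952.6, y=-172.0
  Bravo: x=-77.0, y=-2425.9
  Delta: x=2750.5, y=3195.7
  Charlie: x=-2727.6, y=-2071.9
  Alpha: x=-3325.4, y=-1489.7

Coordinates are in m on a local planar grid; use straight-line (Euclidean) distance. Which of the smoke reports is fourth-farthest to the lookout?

Bravo

Distance to each, sorted:
Delta: 4236.7 m
Alpha: 3516.6 m
Charlie: 3365.5 m
Bravo: 2621.8 m
Echo: 1243.2 m
The fourth-farthest is Bravo at 2621.8 m.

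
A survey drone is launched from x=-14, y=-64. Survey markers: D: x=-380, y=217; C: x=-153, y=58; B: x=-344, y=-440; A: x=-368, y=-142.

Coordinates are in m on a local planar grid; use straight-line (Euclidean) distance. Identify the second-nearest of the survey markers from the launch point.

Distance to each, sorted:
C: 184.9 m
A: 362.5 m
D: 461.4 m
B: 500.3 m
The second-nearest is A at 362.5 m.

A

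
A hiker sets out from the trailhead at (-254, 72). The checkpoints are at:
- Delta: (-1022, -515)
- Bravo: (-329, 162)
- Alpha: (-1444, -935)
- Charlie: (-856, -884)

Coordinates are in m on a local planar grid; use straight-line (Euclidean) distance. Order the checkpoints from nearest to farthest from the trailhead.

Bravo, Delta, Charlie, Alpha

Computing each straight-line distance from (-254, 72):
Bravo (-329, 162): 117.2 m
Delta (-1022, -515): 966.6 m
Charlie (-856, -884): 1129.8 m
Alpha (-1444, -935): 1558.9 m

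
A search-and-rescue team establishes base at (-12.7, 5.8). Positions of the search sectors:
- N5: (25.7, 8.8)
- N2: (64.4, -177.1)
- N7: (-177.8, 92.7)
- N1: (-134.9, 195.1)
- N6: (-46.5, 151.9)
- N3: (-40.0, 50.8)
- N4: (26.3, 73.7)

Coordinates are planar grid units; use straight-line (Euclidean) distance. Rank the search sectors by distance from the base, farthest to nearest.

N1, N2, N7, N6, N4, N3, N5

Computing each straight-line distance from (-12.7, 5.8):
N1 (-134.9, 195.1): 225.3
N2 (64.4, -177.1): 198.5
N7 (-177.8, 92.7): 186.6
N6 (-46.5, 151.9): 150.0
N4 (26.3, 73.7): 78.3
N3 (-40.0, 50.8): 52.6
N5 (25.7, 8.8): 38.5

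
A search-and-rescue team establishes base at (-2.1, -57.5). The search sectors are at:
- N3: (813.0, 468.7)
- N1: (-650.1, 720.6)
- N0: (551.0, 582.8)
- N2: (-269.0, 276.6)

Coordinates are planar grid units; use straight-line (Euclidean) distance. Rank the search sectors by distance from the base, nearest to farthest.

Computing each straight-line distance from (-2.1, -57.5):
N2 (-269.0, 276.6): 427.6
N0 (551.0, 582.8): 846.1
N3 (813.0, 468.7): 970.2
N1 (-650.1, 720.6): 1012.6

N2, N0, N3, N1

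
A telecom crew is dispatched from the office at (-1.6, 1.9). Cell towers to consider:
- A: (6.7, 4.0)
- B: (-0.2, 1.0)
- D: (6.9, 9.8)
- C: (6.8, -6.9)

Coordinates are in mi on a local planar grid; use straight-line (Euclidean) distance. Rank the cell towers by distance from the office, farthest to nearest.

C, D, A, B

Computing each straight-line distance from (-1.6, 1.9):
C (6.8, -6.9): 12.2 mi
D (6.9, 9.8): 11.6 mi
A (6.7, 4.0): 8.6 mi
B (-0.2, 1.0): 1.7 mi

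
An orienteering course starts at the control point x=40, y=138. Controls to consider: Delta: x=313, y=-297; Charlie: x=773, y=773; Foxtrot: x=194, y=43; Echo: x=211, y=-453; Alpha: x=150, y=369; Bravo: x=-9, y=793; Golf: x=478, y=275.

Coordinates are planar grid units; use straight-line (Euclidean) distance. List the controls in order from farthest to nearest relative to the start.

Charlie, Bravo, Echo, Delta, Golf, Alpha, Foxtrot

Computing each straight-line distance from x=40, y=138:
Charlie x=773, y=773: 969.8
Bravo x=-9, y=793: 656.8
Echo x=211, y=-453: 615.2
Delta x=313, y=-297: 513.6
Golf x=478, y=275: 458.9
Alpha x=150, y=369: 255.9
Foxtrot x=194, y=43: 180.9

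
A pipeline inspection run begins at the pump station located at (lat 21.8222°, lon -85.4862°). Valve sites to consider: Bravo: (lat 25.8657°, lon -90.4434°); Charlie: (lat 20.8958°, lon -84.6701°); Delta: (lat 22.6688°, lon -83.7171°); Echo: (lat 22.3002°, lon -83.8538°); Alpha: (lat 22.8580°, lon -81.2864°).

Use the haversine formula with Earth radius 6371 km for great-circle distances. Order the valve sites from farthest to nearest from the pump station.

Bravo, Alpha, Delta, Echo, Charlie

Distances from the pump station:
Bravo (lat 25.8657°, lon -90.4434°): 675.4 km
Alpha (lat 22.8580°, lon -81.2864°): 447.0 km
Delta (lat 22.6688°, lon -83.7171°): 205.0 km
Echo (lat 22.3002°, lon -83.8538°): 176.4 km
Charlie (lat 20.8958°, lon -84.6701°): 133.2 km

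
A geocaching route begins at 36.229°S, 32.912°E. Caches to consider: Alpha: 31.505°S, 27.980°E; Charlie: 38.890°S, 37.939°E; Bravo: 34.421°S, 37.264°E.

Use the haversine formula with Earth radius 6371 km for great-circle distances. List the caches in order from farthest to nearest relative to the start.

Alpha, Charlie, Bravo

Computing each great-circle distance from 36.229°S, 32.912°E:
Alpha 31.505°S, 27.980°E: 695.0 km
Charlie 38.890°S, 37.939°E: 532.7 km
Bravo 34.421°S, 37.264°E: 443.0 km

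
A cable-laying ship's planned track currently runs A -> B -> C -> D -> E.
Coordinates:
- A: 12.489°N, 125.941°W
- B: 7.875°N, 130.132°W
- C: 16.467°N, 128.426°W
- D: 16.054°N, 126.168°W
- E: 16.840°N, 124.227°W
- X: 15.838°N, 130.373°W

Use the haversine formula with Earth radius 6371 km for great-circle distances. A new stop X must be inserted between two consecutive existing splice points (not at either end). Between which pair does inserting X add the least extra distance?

Added distance for inserting X between each consecutive pair:
A–B: 803.5 km
B–C: 132.0 km
C–D: 424.2 km
D–E: 890.7 km
Smallest added distance is 132.0 km, inserting between B and C.

between B and C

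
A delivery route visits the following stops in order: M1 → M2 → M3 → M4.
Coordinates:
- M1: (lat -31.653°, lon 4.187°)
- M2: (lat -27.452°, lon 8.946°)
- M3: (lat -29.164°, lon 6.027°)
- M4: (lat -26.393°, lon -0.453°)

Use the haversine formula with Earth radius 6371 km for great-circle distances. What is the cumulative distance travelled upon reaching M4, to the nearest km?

Leg distances:
M1→M2: 655.7 km  (cumulative 655.7 km)
M2→M3: 343.3 km  (cumulative 999.0 km)
M3→M4: 707.9 km  (cumulative 1706.9 km)
Cumulative distance at M4 ≈ 1707 km.

1707 km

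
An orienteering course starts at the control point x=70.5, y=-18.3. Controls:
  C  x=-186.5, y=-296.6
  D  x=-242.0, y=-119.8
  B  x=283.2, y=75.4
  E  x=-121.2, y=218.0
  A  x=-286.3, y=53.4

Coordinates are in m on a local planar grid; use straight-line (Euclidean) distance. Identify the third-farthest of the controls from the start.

Distances from the start (x=70.5, y=-18.3):
C: 378.8 m
A: 363.9 m
D: 328.6 m
E: 304.3 m
B: 232.4 m
The third-farthest is D at 328.6 m.

D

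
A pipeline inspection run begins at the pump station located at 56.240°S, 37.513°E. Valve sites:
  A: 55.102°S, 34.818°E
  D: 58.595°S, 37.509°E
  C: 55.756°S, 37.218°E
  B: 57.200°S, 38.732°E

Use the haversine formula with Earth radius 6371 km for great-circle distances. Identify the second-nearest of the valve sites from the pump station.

B

Distances from the pump station (56.240°S, 37.513°E):
C: 56.9 km
B: 130.1 km
A: 211.1 km
D: 261.9 km
The second-nearest is B at 130.1 km.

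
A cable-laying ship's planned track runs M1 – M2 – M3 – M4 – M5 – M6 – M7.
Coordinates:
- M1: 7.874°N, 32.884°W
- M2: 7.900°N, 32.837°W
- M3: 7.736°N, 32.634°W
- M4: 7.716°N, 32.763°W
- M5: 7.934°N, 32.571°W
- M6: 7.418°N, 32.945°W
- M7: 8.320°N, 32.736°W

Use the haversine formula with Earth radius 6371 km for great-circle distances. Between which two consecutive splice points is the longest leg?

Leg distances:
M1→M2: 5.9 km
M2→M3: 28.9 km
M3→M4: 14.4 km
M4→M5: 32.2 km
M5→M6: 70.6 km
M6→M7: 102.9 km
The longest leg is M6–M7 at 102.9 km.

M6–M7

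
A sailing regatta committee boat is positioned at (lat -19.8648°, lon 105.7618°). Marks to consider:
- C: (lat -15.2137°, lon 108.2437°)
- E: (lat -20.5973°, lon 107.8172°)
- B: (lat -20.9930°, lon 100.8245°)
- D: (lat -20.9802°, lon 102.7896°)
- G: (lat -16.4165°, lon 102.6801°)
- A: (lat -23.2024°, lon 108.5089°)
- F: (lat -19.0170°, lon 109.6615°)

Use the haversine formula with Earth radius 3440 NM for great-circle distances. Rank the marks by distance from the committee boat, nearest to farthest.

Computing each great-circle distance from (lat -19.8648°, lon 105.7618°):
E (lat -20.5973°, lon 107.8172°): 123.9 NM
D (lat -20.9802°, lon 102.7896°): 180.1 NM
F (lat -19.0170°, lon 109.6615°): 226.6 NM
A (lat -23.2024°, lon 108.5089°): 252.4 NM
G (lat -16.4165°, lon 102.6801°): 271.6 NM
B (lat -20.9930°, lon 100.8245°): 285.9 NM
C (lat -15.2137°, lon 108.2437°): 313.3 NM

E, D, F, A, G, B, C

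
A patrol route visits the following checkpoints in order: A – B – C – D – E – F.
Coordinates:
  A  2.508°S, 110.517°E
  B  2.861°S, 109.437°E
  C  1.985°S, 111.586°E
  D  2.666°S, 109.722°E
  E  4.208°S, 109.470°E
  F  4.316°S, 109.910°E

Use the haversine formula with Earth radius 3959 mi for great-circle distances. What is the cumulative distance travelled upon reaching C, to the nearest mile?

239 mi

Leg distances:
A→B: 78.4 mi  (cumulative 78.4 mi)
B→C: 160.2 mi  (cumulative 238.7 mi)
Cumulative distance at C ≈ 239 mi.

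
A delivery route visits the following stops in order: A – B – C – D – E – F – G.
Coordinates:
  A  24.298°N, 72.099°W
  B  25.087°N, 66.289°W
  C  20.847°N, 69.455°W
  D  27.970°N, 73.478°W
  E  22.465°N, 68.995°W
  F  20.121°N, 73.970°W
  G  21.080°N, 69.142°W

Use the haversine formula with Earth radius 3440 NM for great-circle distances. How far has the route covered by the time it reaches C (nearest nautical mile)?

Leg distances:
A→B: 320.4 NM  (cumulative 320.4 NM)
B→C: 308.9 NM  (cumulative 629.3 NM)
Cumulative distance at C ≈ 629 NM.

629 NM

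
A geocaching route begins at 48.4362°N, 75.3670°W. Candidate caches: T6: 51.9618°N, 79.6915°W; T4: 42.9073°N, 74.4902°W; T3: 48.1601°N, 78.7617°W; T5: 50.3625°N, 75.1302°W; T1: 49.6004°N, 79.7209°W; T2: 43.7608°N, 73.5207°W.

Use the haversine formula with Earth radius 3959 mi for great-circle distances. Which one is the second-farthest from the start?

T2

Distance to each, sorted:
T4: 384.4 mi
T2: 334.9 mi
T6: 309.6 mi
T1: 213.0 mi
T3: 157.2 mi
T5: 133.5 mi
The second-farthest is T2 at 334.9 mi.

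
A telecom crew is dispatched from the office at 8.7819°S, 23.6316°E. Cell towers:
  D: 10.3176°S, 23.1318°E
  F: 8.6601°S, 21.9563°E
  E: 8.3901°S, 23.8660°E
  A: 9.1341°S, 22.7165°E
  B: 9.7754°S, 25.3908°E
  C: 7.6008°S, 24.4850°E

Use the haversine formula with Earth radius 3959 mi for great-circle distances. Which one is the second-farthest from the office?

F

Distance to each, sorted:
B: 138.2 mi
F: 114.7 mi
D: 111.4 mi
C: 100.3 mi
A: 67.0 mi
E: 31.5 mi
The second-farthest is F at 114.7 mi.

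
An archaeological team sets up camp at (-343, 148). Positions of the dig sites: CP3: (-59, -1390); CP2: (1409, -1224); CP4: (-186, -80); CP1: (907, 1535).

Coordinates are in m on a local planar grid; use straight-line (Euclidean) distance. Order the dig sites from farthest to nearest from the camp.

Computing each straight-line distance from (-343, 148):
CP2 (1409, -1224): 2225.3 m
CP1 (907, 1535): 1867.2 m
CP3 (-59, -1390): 1564.0 m
CP4 (-186, -80): 276.8 m

CP2, CP1, CP3, CP4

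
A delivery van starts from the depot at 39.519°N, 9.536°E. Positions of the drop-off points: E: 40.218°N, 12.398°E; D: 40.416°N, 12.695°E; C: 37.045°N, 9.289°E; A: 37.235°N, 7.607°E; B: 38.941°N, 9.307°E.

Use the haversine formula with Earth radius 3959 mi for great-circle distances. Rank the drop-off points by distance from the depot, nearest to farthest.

Distance from the depot at 39.519°N, 9.536°E to each:
B 38.941°N, 9.307°E: 41.8 mi
E 40.218°N, 12.398°E: 159.3 mi
C 37.045°N, 9.289°E: 171.5 mi
D 40.416°N, 12.695°E: 178.4 mi
A 37.235°N, 7.607°E: 189.3 mi

B, E, C, D, A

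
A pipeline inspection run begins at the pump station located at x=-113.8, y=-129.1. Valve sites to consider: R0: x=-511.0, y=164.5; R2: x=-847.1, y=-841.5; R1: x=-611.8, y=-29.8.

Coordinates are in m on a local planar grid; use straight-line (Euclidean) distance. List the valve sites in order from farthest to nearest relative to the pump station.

Computing each straight-line distance from x=-113.8, y=-129.1:
R2 x=-847.1, y=-841.5: 1022.4 m
R1 x=-611.8, y=-29.8: 507.8 m
R0 x=-511.0, y=164.5: 493.9 m

R2, R1, R0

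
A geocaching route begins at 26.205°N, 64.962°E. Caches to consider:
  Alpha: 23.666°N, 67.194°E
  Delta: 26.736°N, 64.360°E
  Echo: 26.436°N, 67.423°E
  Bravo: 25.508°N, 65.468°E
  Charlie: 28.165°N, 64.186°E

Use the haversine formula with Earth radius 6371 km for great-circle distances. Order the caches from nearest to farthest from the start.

Delta, Bravo, Charlie, Echo, Alpha

Distance from the start at 26.205°N, 64.962°E to each:
Delta 26.736°N, 64.360°E: 84.1 km
Bravo 25.508°N, 65.468°E: 92.6 km
Charlie 28.165°N, 64.186°E: 231.1 km
Echo 26.436°N, 67.423°E: 246.6 km
Alpha 23.666°N, 67.194°E: 361.0 km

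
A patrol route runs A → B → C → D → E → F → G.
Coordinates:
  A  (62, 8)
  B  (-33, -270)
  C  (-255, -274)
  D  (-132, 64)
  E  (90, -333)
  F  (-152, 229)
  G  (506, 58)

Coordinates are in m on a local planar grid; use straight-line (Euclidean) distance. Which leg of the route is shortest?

Leg distances:
A→B: 293.8 m
B→C: 222.0 m
C→D: 359.7 m
D→E: 454.9 m
E→F: 611.9 m
F→G: 679.9 m
The shortest leg is B–C at 222.0 m.

B–C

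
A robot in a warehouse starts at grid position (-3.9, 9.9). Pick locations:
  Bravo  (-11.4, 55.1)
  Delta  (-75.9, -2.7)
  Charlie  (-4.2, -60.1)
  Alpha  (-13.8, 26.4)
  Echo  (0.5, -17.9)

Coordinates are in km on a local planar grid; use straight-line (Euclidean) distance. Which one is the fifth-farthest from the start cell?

Distances from the start cell ((-3.9, 9.9)):
Delta: 73.1 km
Charlie: 70.0 km
Bravo: 45.8 km
Echo: 28.1 km
Alpha: 19.2 km
The fifth-farthest is Alpha at 19.2 km.

Alpha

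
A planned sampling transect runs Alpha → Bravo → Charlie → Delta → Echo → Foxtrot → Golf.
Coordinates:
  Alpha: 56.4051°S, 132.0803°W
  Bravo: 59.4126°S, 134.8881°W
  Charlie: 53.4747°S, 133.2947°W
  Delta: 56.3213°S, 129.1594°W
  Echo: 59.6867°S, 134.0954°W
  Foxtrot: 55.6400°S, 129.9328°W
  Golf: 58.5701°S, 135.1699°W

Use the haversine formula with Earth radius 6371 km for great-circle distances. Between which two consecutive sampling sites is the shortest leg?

Leg distances:
Alpha→Bravo: 373.2 km
Bravo→Charlie: 667.4 km
Charlie→Delta: 412.3 km
Delta→Echo: 473.7 km
Echo→Foxtrot: 513.4 km
Foxtrot→Golf: 453.8 km
The shortest leg is Alpha–Bravo at 373.2 km.

Alpha–Bravo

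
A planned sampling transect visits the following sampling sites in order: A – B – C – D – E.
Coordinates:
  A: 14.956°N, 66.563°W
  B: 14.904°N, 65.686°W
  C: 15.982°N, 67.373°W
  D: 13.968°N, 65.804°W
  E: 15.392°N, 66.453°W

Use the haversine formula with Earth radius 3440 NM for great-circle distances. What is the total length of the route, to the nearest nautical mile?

Leg distances:
A→B: 51.0 NM  (cumulative 51.0 NM)
B→C: 117.1 NM  (cumulative 168.1 NM)
C→D: 151.3 NM  (cumulative 319.4 NM)
D→E: 93.4 NM  (cumulative 412.9 NM)
Total route length ≈ 413 NM.

413 NM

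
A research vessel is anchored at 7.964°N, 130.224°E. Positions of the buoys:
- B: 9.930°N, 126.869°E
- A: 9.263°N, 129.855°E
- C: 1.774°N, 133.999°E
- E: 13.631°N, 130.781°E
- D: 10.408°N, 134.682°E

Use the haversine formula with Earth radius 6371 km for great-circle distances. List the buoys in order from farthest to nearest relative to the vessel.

C, E, D, B, A

Distance from the vessel at 7.964°N, 130.224°E to each:
C 1.774°N, 133.999°E: 805.3 km
E 13.631°N, 130.781°E: 633.1 km
D 10.408°N, 134.682°E: 559.7 km
B 9.930°N, 126.869°E: 428.5 km
A 9.263°N, 129.855°E: 150.0 km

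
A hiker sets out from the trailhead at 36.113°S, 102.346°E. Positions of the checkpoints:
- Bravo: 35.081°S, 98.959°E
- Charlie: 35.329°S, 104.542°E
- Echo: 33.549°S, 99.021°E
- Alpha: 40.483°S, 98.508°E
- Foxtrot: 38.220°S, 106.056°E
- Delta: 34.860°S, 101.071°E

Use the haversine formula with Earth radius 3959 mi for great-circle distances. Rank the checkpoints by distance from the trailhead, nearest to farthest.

Delta, Charlie, Bravo, Foxtrot, Echo, Alpha

Distances from the trailhead:
Delta 34.860°S, 101.071°E: 112.4 mi
Charlie 35.329°S, 104.542°E: 134.6 mi
Bravo 35.081°S, 98.959°E: 203.2 mi
Foxtrot 38.220°S, 106.056°E: 250.8 mi
Echo 33.549°S, 99.021°E: 258.7 mi
Alpha 40.483°S, 98.508°E: 366.6 mi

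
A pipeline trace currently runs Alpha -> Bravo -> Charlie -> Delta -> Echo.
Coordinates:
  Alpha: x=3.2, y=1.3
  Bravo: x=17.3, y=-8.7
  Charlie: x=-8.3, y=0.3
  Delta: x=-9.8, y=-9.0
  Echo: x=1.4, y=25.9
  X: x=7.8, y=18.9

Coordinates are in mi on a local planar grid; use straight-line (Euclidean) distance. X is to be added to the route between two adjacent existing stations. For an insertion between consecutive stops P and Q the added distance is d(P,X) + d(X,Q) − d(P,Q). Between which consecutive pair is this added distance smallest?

between Delta and Echo

Added distance for inserting X between each consecutive pair:
Alpha–Bravo: 30.1 mi
Bravo–Charlie: 26.7 mi
Charlie–Delta: 48.2 mi
Delta–Echo: 5.8 mi
Smallest added distance is 5.8 mi, inserting between Delta and Echo.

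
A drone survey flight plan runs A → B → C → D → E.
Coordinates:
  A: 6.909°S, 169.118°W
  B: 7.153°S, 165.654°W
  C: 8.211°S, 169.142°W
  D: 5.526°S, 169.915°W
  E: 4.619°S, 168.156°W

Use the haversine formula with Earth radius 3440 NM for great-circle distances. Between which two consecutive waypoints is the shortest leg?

Leg distances:
A→B: 206.9 NM
B→C: 217.0 NM
C→D: 167.7 NM
D→E: 118.5 NM
The shortest leg is D–E at 118.5 NM.

D–E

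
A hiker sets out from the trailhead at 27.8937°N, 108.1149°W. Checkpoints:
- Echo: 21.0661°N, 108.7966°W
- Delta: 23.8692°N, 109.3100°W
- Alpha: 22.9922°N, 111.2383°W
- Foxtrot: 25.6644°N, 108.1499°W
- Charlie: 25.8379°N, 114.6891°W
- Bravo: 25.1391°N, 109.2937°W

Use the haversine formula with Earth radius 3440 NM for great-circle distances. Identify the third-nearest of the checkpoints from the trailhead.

Distances from the trailhead (27.8937°N, 108.1149°W):
Foxtrot: 133.9 NM
Bravo: 177.1 NM
Delta: 250.1 NM
Alpha: 339.5 NM
Charlie: 373.0 NM
Echo: 411.6 NM
The third-nearest is Delta at 250.1 NM.

Delta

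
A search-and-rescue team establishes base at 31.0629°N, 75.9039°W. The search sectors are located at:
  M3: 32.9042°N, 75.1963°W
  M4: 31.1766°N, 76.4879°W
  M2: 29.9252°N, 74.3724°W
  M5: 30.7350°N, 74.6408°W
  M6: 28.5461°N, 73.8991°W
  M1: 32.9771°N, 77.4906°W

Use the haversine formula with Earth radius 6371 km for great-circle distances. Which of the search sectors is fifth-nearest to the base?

M1

Distance to each, sorted:
M4: 57.0 km
M5: 125.9 km
M2: 193.7 km
M3: 215.3 km
M1: 260.1 km
M6: 340.2 km
The fifth-nearest is M1 at 260.1 km.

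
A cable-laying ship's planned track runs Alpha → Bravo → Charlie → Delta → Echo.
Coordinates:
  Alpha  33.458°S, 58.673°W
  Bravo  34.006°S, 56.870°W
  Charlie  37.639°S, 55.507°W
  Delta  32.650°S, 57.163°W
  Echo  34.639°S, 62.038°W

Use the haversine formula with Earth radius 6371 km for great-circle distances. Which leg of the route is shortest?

Alpha–Bravo

Leg distances:
Alpha→Bravo: 177.5 km
Bravo→Charlie: 422.2 km
Charlie→Delta: 574.8 km
Delta→Echo: 502.5 km
The shortest leg is Alpha–Bravo at 177.5 km.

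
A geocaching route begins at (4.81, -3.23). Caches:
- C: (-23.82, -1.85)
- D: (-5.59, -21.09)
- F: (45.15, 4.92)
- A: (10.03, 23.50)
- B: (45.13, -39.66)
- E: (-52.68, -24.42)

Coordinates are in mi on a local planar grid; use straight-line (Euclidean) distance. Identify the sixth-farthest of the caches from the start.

D

Distance to each, sorted:
E: 61.3 mi
B: 54.3 mi
F: 41.2 mi
C: 28.7 mi
A: 27.2 mi
D: 20.7 mi
The sixth-farthest is D at 20.7 mi.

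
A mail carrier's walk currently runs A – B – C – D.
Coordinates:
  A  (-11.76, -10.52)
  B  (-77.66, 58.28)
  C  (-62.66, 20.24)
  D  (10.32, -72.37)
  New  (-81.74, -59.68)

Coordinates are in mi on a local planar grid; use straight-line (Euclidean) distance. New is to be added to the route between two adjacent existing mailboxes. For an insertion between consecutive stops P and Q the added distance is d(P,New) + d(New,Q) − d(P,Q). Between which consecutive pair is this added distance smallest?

Added distance for inserting New between each consecutive pair:
A–B: 108.3 mi
B–C: 159.3 mi
C–D: 57.2 mi
Smallest added distance is 57.2 mi, inserting between C and D.

between C and D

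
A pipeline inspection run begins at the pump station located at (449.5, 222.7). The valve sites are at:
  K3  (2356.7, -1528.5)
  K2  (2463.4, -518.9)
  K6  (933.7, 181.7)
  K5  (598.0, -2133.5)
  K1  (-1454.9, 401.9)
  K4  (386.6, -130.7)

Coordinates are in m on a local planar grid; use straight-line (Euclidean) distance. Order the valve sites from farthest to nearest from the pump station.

Distance from the pump station at (449.5, 222.7) to each:
K3 (2356.7, -1528.5): 2589.2 m
K5 (598.0, -2133.5): 2360.9 m
K2 (2463.4, -518.9): 2146.1 m
K1 (-1454.9, 401.9): 1912.8 m
K6 (933.7, 181.7): 485.9 m
K4 (386.6, -130.7): 359.0 m

K3, K5, K2, K1, K6, K4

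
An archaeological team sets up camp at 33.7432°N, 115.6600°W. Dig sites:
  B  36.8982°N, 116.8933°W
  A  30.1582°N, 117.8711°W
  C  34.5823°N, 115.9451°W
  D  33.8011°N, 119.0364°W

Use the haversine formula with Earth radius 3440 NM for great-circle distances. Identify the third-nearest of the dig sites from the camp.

B

Distances from the camp (33.7432°N, 115.6600°W):
C: 52.3 NM
D: 168.5 NM
B: 198.8 NM
A: 242.9 NM
The third-nearest is B at 198.8 NM.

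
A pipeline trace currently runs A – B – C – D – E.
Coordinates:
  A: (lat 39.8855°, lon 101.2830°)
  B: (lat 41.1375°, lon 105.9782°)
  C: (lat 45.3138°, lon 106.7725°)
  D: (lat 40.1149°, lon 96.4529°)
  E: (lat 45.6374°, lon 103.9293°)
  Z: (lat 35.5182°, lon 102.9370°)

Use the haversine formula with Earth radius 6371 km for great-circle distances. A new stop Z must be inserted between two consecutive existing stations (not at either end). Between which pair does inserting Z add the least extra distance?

between A and B

Added distance for inserting Z between each consecutive pair:
A–B: 765.1 km
B–C: 1346.1 km
C–D: 880.1 km
D–E: 1028.9 km
Smallest added distance is 765.1 km, inserting between A and B.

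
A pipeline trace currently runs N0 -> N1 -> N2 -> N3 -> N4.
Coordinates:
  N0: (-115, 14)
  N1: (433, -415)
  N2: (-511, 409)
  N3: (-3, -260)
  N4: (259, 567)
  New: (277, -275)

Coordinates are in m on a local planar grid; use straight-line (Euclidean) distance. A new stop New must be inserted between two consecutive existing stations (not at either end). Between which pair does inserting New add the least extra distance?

between N1 and N2

Added distance for inserting New between each consecutive pair:
N0–N1: 0.7 m
N1–N2: 0.0 m
N2–N3: 483.8 m
N3–N4: 255.1 m
Smallest added distance is 0.0 m, inserting between N1 and N2.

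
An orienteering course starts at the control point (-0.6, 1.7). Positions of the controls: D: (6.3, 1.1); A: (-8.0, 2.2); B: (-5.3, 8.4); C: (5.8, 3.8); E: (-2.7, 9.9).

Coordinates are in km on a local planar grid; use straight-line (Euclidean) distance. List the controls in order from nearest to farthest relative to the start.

C, D, A, B, E

Computing each straight-line distance from (-0.6, 1.7):
C (5.8, 3.8): 6.7 km
D (6.3, 1.1): 6.9 km
A (-8.0, 2.2): 7.4 km
B (-5.3, 8.4): 8.2 km
E (-2.7, 9.9): 8.5 km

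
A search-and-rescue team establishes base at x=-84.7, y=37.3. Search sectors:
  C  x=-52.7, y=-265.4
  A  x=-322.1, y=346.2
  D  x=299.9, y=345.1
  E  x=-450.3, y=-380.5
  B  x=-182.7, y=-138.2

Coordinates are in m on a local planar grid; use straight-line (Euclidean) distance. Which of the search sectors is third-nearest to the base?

Distances from the base (x=-84.7, y=37.3):
B: 201.0 m
C: 304.4 m
A: 389.6 m
D: 492.6 m
E: 555.2 m
The third-nearest is A at 389.6 m.

A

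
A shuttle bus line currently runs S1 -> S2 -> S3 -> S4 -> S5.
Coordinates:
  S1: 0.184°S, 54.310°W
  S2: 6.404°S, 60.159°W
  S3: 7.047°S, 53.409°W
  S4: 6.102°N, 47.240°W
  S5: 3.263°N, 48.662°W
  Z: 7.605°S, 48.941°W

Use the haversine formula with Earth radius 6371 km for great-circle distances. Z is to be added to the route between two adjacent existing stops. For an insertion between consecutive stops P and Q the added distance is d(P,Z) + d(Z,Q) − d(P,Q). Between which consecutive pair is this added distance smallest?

Added distance for inserting Z between each consecutive pair:
S1–S2: 1314.2 km
S2–S3: 993.0 km
S3–S4: 418.1 km
S4–S5: 2391.8 km
Smallest added distance is 418.1 km, inserting between S3 and S4.

between S3 and S4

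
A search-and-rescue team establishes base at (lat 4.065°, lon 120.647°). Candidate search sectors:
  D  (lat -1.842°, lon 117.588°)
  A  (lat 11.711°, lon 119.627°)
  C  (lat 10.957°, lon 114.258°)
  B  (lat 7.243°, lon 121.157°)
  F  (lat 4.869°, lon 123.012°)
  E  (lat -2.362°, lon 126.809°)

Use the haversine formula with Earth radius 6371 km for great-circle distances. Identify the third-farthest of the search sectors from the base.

A

Distance to each, sorted:
C: 1040.5 km
E: 989.7 km
A: 857.6 km
D: 739.6 km
B: 357.9 km
F: 277.0 km
The third-farthest is A at 857.6 km.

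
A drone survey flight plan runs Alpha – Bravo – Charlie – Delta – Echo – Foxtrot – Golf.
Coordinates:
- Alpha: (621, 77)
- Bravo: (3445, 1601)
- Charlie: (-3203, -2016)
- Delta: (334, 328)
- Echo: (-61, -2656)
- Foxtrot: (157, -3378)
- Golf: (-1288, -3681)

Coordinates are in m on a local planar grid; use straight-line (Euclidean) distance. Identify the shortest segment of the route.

Echo–Foxtrot

Leg distances:
Alpha→Bravo: 3209.0 m
Bravo→Charlie: 7568.3 m
Charlie→Delta: 4243.2 m
Delta→Echo: 3010.0 m
Echo→Foxtrot: 754.2 m
Foxtrot→Golf: 1476.4 m
The shortest leg is Echo–Foxtrot at 754.2 m.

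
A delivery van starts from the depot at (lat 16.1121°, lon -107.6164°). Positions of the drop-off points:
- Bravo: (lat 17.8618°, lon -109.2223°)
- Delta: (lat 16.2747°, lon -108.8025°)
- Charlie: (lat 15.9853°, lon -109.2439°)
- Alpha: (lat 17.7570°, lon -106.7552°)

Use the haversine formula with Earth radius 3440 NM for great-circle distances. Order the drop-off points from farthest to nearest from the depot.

Distance from the depot at (lat 16.1121°, lon -107.6164°) to each:
Bravo (lat 17.8618°, lon -109.2223°): 139.8 NM
Alpha (lat 17.7570°, lon -106.7552°): 110.5 NM
Charlie (lat 15.9853°, lon -109.2439°): 94.2 NM
Delta (lat 16.2747°, lon -108.8025°): 69.1 NM

Bravo, Alpha, Charlie, Delta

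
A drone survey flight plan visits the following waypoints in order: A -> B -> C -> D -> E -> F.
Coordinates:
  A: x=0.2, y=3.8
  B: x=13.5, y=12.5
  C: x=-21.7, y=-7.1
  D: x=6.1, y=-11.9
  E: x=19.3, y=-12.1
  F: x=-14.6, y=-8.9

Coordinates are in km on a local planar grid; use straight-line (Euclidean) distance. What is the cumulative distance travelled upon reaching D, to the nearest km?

84 km

Leg distances:
A→B: 15.9 km  (cumulative 15.9 km)
B→C: 40.3 km  (cumulative 56.2 km)
C→D: 28.2 km  (cumulative 84.4 km)
Cumulative distance at D ≈ 84 km.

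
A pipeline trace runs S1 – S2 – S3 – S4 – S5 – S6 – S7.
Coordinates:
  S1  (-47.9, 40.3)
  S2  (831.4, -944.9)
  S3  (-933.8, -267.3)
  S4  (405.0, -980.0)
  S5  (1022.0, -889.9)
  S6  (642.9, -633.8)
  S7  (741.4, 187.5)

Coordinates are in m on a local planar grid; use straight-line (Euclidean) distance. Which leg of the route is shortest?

S5–S6

Leg distances:
S1→S2: 1320.5 m
S2→S3: 1890.8 m
S3→S4: 1516.7 m
S4→S5: 623.5 m
S5→S6: 457.5 m
S6→S7: 827.2 m
The shortest leg is S5–S6 at 457.5 m.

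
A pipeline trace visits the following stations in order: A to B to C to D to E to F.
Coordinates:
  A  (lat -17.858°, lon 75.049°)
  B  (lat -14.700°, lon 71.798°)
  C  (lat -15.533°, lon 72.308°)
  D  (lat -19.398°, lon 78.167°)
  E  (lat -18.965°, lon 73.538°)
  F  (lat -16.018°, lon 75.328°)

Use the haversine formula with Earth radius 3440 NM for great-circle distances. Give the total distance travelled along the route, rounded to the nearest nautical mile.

1201 NM

Leg distances:
A→B: 266.5 NM  (cumulative 266.5 NM)
B→C: 58.1 NM  (cumulative 324.6 NM)
C→D: 407.9 NM  (cumulative 732.5 NM)
D→E: 263.8 NM  (cumulative 996.3 NM)
E→F: 204.5 NM  (cumulative 1200.8 NM)
Total route length ≈ 1201 NM.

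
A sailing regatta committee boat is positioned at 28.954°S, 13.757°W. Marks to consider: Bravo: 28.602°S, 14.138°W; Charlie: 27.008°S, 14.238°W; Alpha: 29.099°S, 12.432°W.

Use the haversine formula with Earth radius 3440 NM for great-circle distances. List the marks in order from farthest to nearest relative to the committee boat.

Charlie, Alpha, Bravo

Distance from the committee boat at 28.954°S, 13.757°W to each:
Charlie 27.008°S, 14.238°W: 119.6 NM
Alpha 29.099°S, 12.432°W: 70.1 NM
Bravo 28.602°S, 14.138°W: 29.1 NM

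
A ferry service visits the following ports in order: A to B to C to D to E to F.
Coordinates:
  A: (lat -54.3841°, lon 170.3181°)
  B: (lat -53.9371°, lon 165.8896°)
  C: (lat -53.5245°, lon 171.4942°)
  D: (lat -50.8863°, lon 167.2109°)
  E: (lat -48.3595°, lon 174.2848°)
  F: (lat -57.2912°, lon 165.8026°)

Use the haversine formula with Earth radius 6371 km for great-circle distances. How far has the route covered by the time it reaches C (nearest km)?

664 km

Leg distances:
A→B: 292.5 km  (cumulative 292.5 km)
B→C: 371.4 km  (cumulative 663.9 km)
Cumulative distance at C ≈ 664 km.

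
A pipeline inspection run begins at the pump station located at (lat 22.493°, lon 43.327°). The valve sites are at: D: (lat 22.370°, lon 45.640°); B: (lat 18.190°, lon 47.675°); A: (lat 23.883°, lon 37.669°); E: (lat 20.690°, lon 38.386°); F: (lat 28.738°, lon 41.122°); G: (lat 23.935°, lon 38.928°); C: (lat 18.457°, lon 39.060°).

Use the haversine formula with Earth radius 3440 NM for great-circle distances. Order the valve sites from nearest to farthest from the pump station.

D, G, E, A, C, B, F

Distance from the pump station at (lat 22.493°, lon 43.327°) to each:
D (lat 22.370°, lon 45.640°): 128.6 NM
G (lat 23.935°, lon 38.928°): 257.7 NM
E (lat 20.690°, lon 38.386°): 296.3 NM
A (lat 23.883°, lon 37.669°): 323.2 NM
C (lat 18.457°, lon 39.060°): 341.0 NM
B (lat 18.190°, lon 47.675°): 355.8 NM
F (lat 28.738°, lon 41.122°): 393.5 NM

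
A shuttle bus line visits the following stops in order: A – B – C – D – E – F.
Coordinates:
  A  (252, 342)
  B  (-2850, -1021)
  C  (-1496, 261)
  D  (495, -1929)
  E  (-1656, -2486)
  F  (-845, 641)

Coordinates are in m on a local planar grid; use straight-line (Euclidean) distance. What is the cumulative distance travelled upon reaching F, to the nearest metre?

Leg distances:
A→B: 3388.2 m  (cumulative 3388.2 m)
B→C: 1864.6 m  (cumulative 5252.9 m)
C→D: 2959.8 m  (cumulative 8212.6 m)
D→E: 2221.9 m  (cumulative 10434.6 m)
E→F: 3230.5 m  (cumulative 13665.0 m)
Cumulative distance at F ≈ 13665 m.

13665 m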